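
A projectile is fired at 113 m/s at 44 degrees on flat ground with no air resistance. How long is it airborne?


T = 2*v0*sin(theta)/g = 2*113*sin(44°)/9.81 = 16 s

16 s


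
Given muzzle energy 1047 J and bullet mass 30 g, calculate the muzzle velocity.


v = sqrt(2*E/m) = sqrt(2*1047/0.03) = 264.2 m/s

264.2 m/s


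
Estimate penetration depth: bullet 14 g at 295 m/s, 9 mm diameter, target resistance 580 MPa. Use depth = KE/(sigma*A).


A = pi*(d/2)^2 = pi*(9/2)^2 = 63.6173 mm^2
E = 0.5*m*v^2 = 0.5*0.014*295^2 = 609.175 J
depth = E/(sigma*A) = 609.175 J / (580 MPa * 63.6173 mm^2) = 609.175/(580 * 63.6173) m = 0.0165097 m ≈ 16.51 mm

16.51 mm


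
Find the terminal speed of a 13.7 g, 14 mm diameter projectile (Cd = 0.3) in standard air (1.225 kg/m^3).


A = pi*(d/2)^2 = pi*(14/2000)^2 = 1.53938e-04 m^2
vt = sqrt(2mg/(Cd*rho*A)) = sqrt(2*0.0137*9.81/(0.3 * 1.225 * 1.53938e-04)) = 68.93 m/s

68.93 m/s


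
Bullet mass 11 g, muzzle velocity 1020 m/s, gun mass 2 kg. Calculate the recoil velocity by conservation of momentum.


v_recoil = m_p * v_p / m_gun = 0.011 * 1020 / 2 = 5.61 m/s

5.61 m/s


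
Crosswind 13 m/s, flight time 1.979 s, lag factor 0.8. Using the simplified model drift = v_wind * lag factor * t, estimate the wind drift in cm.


drift = v_wind * lag * t = 13 * 0.8 * 1.979 = 20.5816 m ≈ 2058 cm

2058 cm


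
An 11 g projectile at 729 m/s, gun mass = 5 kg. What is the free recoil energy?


v_r = m_p*v_p/m_gun = 0.011*729/5 = 1.6038 m/s, E_r = 0.5*m_gun*v_r^2 = 0.5*5*1.6038^2 = 6.43 J

6.43 J


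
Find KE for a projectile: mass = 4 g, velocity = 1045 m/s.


E = 0.5*m*v^2 = 0.5*0.004*1045^2 = 2184 J

2184 J


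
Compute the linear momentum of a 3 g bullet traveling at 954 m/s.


p = m*v = 0.003*954 = 2.862 kg·m/s

2.862 kg·m/s


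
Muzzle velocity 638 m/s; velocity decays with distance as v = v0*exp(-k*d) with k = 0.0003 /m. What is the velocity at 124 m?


v = v0*exp(-k*d) = 638*exp(-0.0003*124) = 614.7 m/s

614.7 m/s


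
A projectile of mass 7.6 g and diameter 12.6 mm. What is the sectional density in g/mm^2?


SD = m/d^2 = 7.6/12.6^2 = 0.04787 g/mm^2

0.04787 g/mm^2


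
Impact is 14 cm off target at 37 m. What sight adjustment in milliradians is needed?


1 mrad subtends 1 cm per 10 m of range, so adj = error_cm / (dist_m / 10) = 14 / (37/10) = 3.784 mrad

3.784 mrad


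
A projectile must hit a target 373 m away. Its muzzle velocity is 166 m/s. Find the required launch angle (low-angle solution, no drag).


sin(2*theta) = R*g/v0^2 = 373*9.81/166^2 = 0.132789, theta = arcsin(0.132789)/2 = 3.815°

3.815 degrees


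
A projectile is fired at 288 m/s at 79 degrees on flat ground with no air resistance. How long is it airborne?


T = 2*v0*sin(theta)/g = 2*288*sin(79°)/9.81 = 57.64 s

57.64 s


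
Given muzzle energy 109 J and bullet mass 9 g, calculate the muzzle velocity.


v = sqrt(2*E/m) = sqrt(2*109/0.009) = 155.6 m/s

155.6 m/s


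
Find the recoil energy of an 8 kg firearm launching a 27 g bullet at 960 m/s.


v_r = m_p*v_p/m_gun = 0.027*960/8 = 3.24 m/s, E_r = 0.5*m_gun*v_r^2 = 0.5*8*3.24^2 = 41.99 J

41.99 J


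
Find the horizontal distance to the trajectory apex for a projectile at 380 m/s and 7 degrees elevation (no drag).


R = v0^2*sin(2*theta)/g = 380^2*sin(2*7°)/9.81 = 3561.01 m
apex_dist = R/2 = 3561.01/2 = 1781 m

1781 m


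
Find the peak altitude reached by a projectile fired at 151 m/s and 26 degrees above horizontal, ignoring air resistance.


H = (v0*sin(theta))^2 / (2g) = (151*sin(26°))^2 / (2*9.81) = 223.3 m

223.3 m


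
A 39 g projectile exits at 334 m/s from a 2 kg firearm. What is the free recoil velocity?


v_recoil = m_p * v_p / m_gun = 0.039 * 334 / 2 = 6.513 m/s

6.513 m/s


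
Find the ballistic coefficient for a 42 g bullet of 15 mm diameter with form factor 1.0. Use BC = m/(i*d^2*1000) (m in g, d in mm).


BC = m/(i*d^2*1000) = 42/(1.0 * 15^2 * 1000) = 0.0001867

0.0001867


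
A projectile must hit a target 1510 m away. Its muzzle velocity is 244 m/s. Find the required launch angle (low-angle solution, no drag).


sin(2*theta) = R*g/v0^2 = 1510*9.81/244^2 = 0.248809, theta = arcsin(0.248809)/2 = 7.204°

7.204 degrees


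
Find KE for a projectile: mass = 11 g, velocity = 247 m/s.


E = 0.5*m*v^2 = 0.5*0.011*247^2 = 335.5 J

335.5 J


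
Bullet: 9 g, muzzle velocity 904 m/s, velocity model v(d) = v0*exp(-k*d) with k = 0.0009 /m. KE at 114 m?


v = v0*exp(-k*d) = 904*exp(-0.0009*114) = 815.849 m/s
E = 0.5*m*v^2 = 0.5*0.009*815.849^2 = 2995 J

2995 J


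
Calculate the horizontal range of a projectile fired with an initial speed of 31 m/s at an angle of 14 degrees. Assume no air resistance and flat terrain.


R = v0^2 * sin(2*theta) / g = 31^2 * sin(2*14°) / 9.81 = 45.99 m

45.99 m


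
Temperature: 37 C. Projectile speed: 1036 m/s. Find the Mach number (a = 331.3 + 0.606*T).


a = 331.3 + 0.606*(37) = 353.722 m/s
M = v/a = 1036/353.722 = 2.929

2.929


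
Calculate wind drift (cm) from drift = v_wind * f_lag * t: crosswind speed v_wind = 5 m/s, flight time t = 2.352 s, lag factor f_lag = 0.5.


drift = v_wind * lag * t = 5 * 0.5 * 2.352 = 5.88 m ≈ 588 cm

588 cm


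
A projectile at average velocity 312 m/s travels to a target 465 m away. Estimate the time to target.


t = d/v = 465/312 = 1.49 s

1.49 s


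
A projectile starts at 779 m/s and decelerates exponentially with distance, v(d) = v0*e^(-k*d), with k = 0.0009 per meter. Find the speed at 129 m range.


v = v0*exp(-k*d) = 779*exp(-0.0009*129) = 693.6 m/s

693.6 m/s


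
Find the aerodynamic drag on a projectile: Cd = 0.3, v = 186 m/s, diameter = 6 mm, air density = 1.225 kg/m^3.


A = pi*(d/2)^2 = pi*(6/2000)^2 = 2.82743e-05 m^2
Fd = 0.5*Cd*rho*A*v^2 = 0.5*0.3*1.225*2.82743e-05*186^2 = 0.1797 N

0.1797 N


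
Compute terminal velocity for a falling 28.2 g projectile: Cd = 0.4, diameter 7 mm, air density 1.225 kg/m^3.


A = pi*(d/2)^2 = pi*(7/2000)^2 = 3.84845e-05 m^2
vt = sqrt(2mg/(Cd*rho*A)) = sqrt(2*0.0282*9.81/(0.4 * 1.225 * 3.84845e-05)) = 171.3 m/s

171.3 m/s


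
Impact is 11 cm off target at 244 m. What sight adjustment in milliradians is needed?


1 mrad subtends 1 cm per 10 m of range, so adj = error_cm / (dist_m / 10) = 11 / (244/10) = 0.4508 mrad

0.4508 mrad


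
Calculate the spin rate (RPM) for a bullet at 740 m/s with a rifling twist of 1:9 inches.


twist_m = 9*0.0254 = 0.2286 m
spin = v/twist = 740/0.2286 = 3237.095 rev/s
RPM = spin*60 = 3237.095*60 ≈ 194226 RPM

194226 RPM


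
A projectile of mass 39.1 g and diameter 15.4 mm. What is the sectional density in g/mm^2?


SD = m/d^2 = 39.1/15.4^2 = 0.1649 g/mm^2

0.1649 g/mm^2


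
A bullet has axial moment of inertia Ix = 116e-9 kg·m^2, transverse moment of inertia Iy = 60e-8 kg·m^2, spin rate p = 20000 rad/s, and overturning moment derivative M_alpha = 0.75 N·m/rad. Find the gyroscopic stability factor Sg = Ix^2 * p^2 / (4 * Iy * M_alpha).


Sg = Ix^2 * p^2 / (4 * Iy * M_alpha) = (116e-9)^2 * 20000^2 / (4 * 60e-8 * 0.75) = 2.99

2.99


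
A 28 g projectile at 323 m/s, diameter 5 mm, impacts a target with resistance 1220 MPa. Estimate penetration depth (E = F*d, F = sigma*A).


A = pi*(d/2)^2 = pi*(5/2)^2 = 19.635 mm^2
E = 0.5*m*v^2 = 0.5*0.028*323^2 = 1460.61 J
depth = E/(sigma*A) = 1460.61 J / (1220 MPa * 19.635 mm^2) = 1460.61/(1220 * 19.635) m = 0.0609738 m ≈ 60.97 mm

60.97 mm


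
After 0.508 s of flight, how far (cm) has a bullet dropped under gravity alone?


drop = 0.5*g*t^2 = 0.5*9.81*0.508^2 = 1.2658 m ≈ 126.6 cm

126.6 cm


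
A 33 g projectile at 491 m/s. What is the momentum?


p = m*v = 0.033*491 = 16.2 kg·m/s

16.2 kg·m/s


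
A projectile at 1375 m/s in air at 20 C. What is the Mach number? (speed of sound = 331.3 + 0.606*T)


a = 331.3 + 0.606*(20) = 343.42 m/s
M = v/a = 1375/343.42 = 4.004

4.004


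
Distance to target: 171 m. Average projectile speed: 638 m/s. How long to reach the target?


t = d/v = 171/638 = 0.268 s

0.268 s


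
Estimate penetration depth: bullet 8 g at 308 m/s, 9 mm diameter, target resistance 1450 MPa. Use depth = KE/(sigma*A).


A = pi*(d/2)^2 = pi*(9/2)^2 = 63.6173 mm^2
E = 0.5*m*v^2 = 0.5*0.008*308^2 = 379.456 J
depth = E/(sigma*A) = 379.456 J / (1450 MPa * 63.6173 mm^2) = 379.456/(1450 * 63.6173) m = 0.00411357 m ≈ 4.114 mm

4.114 mm


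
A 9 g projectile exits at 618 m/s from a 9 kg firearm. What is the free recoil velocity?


v_recoil = m_p * v_p / m_gun = 0.009 * 618 / 9 = 0.618 m/s

0.618 m/s


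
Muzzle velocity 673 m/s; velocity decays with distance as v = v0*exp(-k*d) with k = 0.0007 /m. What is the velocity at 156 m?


v = v0*exp(-k*d) = 673*exp(-0.0007*156) = 603.4 m/s

603.4 m/s


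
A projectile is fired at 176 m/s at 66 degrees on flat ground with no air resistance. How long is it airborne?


T = 2*v0*sin(theta)/g = 2*176*sin(66°)/9.81 = 32.78 s

32.78 s


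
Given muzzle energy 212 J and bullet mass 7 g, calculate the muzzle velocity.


v = sqrt(2*E/m) = sqrt(2*212/0.007) = 246.1 m/s

246.1 m/s


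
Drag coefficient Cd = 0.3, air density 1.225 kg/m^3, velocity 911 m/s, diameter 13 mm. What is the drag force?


A = pi*(d/2)^2 = pi*(13/2000)^2 = 1.32732e-04 m^2
Fd = 0.5*Cd*rho*A*v^2 = 0.5*0.3*1.225*1.32732e-04*911^2 = 20.24 N

20.24 N


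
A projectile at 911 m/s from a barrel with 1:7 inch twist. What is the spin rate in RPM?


twist_m = 7*0.0254 = 0.1778 m
spin = v/twist = 911/0.1778 = 5123.735 rev/s
RPM = spin*60 = 5123.735*60 ≈ 307424 RPM

307424 RPM


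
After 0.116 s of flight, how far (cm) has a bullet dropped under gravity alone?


drop = 0.5*g*t^2 = 0.5*9.81*0.116^2 = 0.0660017 m ≈ 6.6 cm

6.6 cm


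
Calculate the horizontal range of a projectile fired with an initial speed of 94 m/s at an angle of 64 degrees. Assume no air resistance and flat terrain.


R = v0^2 * sin(2*theta) / g = 94^2 * sin(2*64°) / 9.81 = 709.8 m

709.8 m


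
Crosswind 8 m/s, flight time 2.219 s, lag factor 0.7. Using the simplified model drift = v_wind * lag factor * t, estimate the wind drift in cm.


drift = v_wind * lag * t = 8 * 0.7 * 2.219 = 12.4264 m ≈ 1243 cm

1243 cm


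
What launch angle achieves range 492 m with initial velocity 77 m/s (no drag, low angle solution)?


sin(2*theta) = R*g/v0^2 = 492*9.81/77^2 = 0.814053, theta = arcsin(0.814053)/2 = 27.25°

27.25 degrees


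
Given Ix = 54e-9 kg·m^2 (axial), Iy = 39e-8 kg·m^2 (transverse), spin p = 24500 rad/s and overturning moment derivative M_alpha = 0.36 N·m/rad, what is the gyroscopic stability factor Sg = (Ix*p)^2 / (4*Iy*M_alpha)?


Sg = Ix^2 * p^2 / (4 * Iy * M_alpha) = (54e-9)^2 * 24500^2 / (4 * 39e-8 * 0.36) = 3.117

3.117


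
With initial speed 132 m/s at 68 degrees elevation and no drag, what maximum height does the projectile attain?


H = (v0*sin(theta))^2 / (2g) = (132*sin(68°))^2 / (2*9.81) = 763.4 m

763.4 m


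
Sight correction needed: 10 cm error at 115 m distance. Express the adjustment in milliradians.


1 mrad subtends 1 cm per 10 m of range, so adj = error_cm / (dist_m / 10) = 10 / (115/10) = 0.8696 mrad

0.8696 mrad


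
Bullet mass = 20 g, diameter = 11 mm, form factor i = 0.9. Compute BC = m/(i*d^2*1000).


BC = m/(i*d^2*1000) = 20/(0.9 * 11^2 * 1000) = 0.0001837

0.0001837


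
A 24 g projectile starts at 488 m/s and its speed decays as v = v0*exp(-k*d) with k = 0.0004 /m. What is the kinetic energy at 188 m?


v = v0*exp(-k*d) = 488*exp(-0.0004*188) = 452.648 m/s
E = 0.5*m*v^2 = 0.5*0.024*452.648^2 = 2459 J

2459 J


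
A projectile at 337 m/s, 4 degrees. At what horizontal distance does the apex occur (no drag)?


R = v0^2*sin(2*theta)/g = 337^2*sin(2*4°)/9.81 = 1611.19 m
apex_dist = R/2 = 1611.19/2 = 805.6 m

805.6 m


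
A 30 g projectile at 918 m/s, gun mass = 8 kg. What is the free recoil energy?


v_r = m_p*v_p/m_gun = 0.03*918/8 = 3.4425 m/s, E_r = 0.5*m_gun*v_r^2 = 0.5*8*3.4425^2 = 47.4 J

47.4 J


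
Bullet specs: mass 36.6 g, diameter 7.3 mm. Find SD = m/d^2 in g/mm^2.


SD = m/d^2 = 36.6/7.3^2 = 0.6868 g/mm^2

0.6868 g/mm^2


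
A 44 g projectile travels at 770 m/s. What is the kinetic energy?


E = 0.5*m*v^2 = 0.5*0.044*770^2 = 13044 J

13044 J


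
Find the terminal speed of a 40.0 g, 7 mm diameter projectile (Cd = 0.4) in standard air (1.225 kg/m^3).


A = pi*(d/2)^2 = pi*(7/2000)^2 = 3.84845e-05 m^2
vt = sqrt(2mg/(Cd*rho*A)) = sqrt(2*0.04*9.81/(0.4 * 1.225 * 3.84845e-05)) = 204 m/s

204 m/s


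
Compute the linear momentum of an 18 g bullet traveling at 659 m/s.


p = m*v = 0.018*659 = 11.86 kg·m/s

11.86 kg·m/s


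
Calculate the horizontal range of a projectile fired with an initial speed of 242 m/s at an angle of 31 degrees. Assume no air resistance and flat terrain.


R = v0^2 * sin(2*theta) / g = 242^2 * sin(2*31°) / 9.81 = 5271 m

5271 m


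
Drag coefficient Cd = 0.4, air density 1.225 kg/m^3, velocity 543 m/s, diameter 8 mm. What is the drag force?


A = pi*(d/2)^2 = pi*(8/2000)^2 = 5.02655e-05 m^2
Fd = 0.5*Cd*rho*A*v^2 = 0.5*0.4*1.225*5.02655e-05*543^2 = 3.631 N

3.631 N


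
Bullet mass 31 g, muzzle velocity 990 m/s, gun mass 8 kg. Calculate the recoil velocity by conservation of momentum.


v_recoil = m_p * v_p / m_gun = 0.031 * 990 / 8 = 3.836 m/s

3.836 m/s


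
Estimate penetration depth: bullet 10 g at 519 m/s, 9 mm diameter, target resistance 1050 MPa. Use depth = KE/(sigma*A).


A = pi*(d/2)^2 = pi*(9/2)^2 = 63.6173 mm^2
E = 0.5*m*v^2 = 0.5*0.01*519^2 = 1346.81 J
depth = E/(sigma*A) = 1346.81 J / (1050 MPa * 63.6173 mm^2) = 1346.81/(1050 * 63.6173) m = 0.0201623 m ≈ 20.16 mm

20.16 mm


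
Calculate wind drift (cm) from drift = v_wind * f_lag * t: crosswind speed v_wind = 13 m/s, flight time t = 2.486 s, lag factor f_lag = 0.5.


drift = v_wind * lag * t = 13 * 0.5 * 2.486 = 16.159 m ≈ 1616 cm

1616 cm


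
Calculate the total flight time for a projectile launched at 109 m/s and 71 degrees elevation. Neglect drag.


T = 2*v0*sin(theta)/g = 2*109*sin(71°)/9.81 = 21.01 s

21.01 s


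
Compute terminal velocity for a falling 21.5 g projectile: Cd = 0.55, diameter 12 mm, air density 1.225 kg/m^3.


A = pi*(d/2)^2 = pi*(12/2000)^2 = 1.13097e-04 m^2
vt = sqrt(2mg/(Cd*rho*A)) = sqrt(2*0.0215*9.81/(0.55 * 1.225 * 1.13097e-04)) = 74.4 m/s

74.4 m/s


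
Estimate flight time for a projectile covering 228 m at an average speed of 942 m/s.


t = d/v = 228/942 = 0.242 s

0.242 s


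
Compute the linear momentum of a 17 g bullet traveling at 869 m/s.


p = m*v = 0.017*869 = 14.77 kg·m/s

14.77 kg·m/s


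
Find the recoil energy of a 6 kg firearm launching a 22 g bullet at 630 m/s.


v_r = m_p*v_p/m_gun = 0.022*630/6 = 2.31 m/s, E_r = 0.5*m_gun*v_r^2 = 0.5*6*2.31^2 = 16.01 J

16.01 J


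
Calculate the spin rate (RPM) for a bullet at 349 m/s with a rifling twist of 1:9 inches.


twist_m = 9*0.0254 = 0.2286 m
spin = v/twist = 349/0.2286 = 1526.684 rev/s
RPM = spin*60 = 1526.684*60 ≈ 91601 RPM

91601 RPM


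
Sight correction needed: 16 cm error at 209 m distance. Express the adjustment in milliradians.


1 mrad subtends 1 cm per 10 m of range, so adj = error_cm / (dist_m / 10) = 16 / (209/10) = 0.7656 mrad

0.7656 mrad


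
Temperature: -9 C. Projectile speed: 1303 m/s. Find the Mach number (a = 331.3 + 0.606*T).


a = 331.3 + 0.606*(-9) = 325.846 m/s
M = v/a = 1303/325.846 = 3.999

3.999


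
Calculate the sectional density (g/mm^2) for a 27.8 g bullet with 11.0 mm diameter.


SD = m/d^2 = 27.8/11.0^2 = 0.2298 g/mm^2

0.2298 g/mm^2


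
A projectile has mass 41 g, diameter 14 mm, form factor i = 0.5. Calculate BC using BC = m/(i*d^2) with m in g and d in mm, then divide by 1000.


BC = m/(i*d^2*1000) = 41/(0.5 * 14^2 * 1000) = 0.0004184

0.0004184


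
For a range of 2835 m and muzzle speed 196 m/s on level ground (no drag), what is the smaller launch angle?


sin(2*theta) = R*g/v0^2 = 2835*9.81/196^2 = 0.723952, theta = arcsin(0.723952)/2 = 23.19°

23.19 degrees


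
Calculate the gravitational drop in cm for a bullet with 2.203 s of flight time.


drop = 0.5*g*t^2 = 0.5*9.81*2.203^2 = 23.805 m ≈ 2380 cm

2380 cm


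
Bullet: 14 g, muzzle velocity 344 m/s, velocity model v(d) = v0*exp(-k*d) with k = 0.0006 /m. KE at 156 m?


v = v0*exp(-k*d) = 344*exp(-0.0006*156) = 313.263 m/s
E = 0.5*m*v^2 = 0.5*0.014*313.263^2 = 686.9 J

686.9 J


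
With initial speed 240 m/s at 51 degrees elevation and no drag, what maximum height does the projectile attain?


H = (v0*sin(theta))^2 / (2g) = (240*sin(51°))^2 / (2*9.81) = 1773 m

1773 m


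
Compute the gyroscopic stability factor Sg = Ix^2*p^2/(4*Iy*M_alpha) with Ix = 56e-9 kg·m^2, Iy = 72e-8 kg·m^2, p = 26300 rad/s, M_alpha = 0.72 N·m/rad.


Sg = Ix^2 * p^2 / (4 * Iy * M_alpha) = (56e-9)^2 * 26300^2 / (4 * 72e-8 * 0.72) = 1.046

1.046


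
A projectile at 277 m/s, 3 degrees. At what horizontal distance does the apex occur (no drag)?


R = v0^2*sin(2*theta)/g = 277^2*sin(2*3°)/9.81 = 817.57 m
apex_dist = R/2 = 817.57/2 = 408.8 m

408.8 m


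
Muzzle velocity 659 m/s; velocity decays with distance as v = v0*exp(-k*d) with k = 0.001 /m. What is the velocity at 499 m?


v = v0*exp(-k*d) = 659*exp(-0.001*499) = 400.1 m/s

400.1 m/s


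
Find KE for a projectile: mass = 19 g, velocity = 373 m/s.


E = 0.5*m*v^2 = 0.5*0.019*373^2 = 1322 J

1322 J


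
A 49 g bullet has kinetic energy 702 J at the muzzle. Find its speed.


v = sqrt(2*E/m) = sqrt(2*702/0.049) = 169.3 m/s

169.3 m/s


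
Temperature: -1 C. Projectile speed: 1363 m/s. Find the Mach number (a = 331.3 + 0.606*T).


a = 331.3 + 0.606*(-1) = 330.694 m/s
M = v/a = 1363/330.694 = 4.122

4.122


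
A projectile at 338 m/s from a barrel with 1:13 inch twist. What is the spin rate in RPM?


twist_m = 13*0.0254 = 0.3302 m
spin = v/twist = 338/0.3302 = 1023.622 rev/s
RPM = spin*60 = 1023.622*60 ≈ 61417 RPM

61417 RPM


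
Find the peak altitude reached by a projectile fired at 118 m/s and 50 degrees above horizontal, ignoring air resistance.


H = (v0*sin(theta))^2 / (2g) = (118*sin(50°))^2 / (2*9.81) = 416.5 m

416.5 m


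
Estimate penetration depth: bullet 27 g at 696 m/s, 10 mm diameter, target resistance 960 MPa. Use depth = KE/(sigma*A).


A = pi*(d/2)^2 = pi*(10/2)^2 = 78.5398 mm^2
E = 0.5*m*v^2 = 0.5*0.027*696^2 = 6539.62 J
depth = E/(sigma*A) = 6539.62 J / (960 MPa * 78.5398 mm^2) = 6539.62/(960 * 78.5398) m = 0.0867344 m ≈ 86.73 mm

86.73 mm


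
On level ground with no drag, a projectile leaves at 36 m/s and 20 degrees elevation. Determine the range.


R = v0^2 * sin(2*theta) / g = 36^2 * sin(2*20°) / 9.81 = 84.92 m

84.92 m


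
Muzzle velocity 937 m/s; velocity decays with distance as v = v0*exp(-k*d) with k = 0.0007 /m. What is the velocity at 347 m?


v = v0*exp(-k*d) = 937*exp(-0.0007*347) = 734.9 m/s

734.9 m/s


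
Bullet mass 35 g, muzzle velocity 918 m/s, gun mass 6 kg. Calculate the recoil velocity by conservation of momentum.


v_recoil = m_p * v_p / m_gun = 0.035 * 918 / 6 = 5.355 m/s

5.355 m/s


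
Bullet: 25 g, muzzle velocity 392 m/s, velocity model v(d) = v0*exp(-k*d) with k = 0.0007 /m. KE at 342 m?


v = v0*exp(-k*d) = 392*exp(-0.0007*342) = 308.543 m/s
E = 0.5*m*v^2 = 0.5*0.025*308.543^2 = 1190 J

1190 J


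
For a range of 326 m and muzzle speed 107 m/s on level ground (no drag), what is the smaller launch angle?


sin(2*theta) = R*g/v0^2 = 326*9.81/107^2 = 0.279331, theta = arcsin(0.279331)/2 = 8.11°

8.11 degrees


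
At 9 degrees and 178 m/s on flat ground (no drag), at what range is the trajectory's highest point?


R = v0^2*sin(2*theta)/g = 178^2*sin(2*9°)/9.81 = 998.052 m
apex_dist = R/2 = 998.052/2 = 499 m

499 m


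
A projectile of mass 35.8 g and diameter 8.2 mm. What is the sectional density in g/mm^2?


SD = m/d^2 = 35.8/8.2^2 = 0.5324 g/mm^2

0.5324 g/mm^2


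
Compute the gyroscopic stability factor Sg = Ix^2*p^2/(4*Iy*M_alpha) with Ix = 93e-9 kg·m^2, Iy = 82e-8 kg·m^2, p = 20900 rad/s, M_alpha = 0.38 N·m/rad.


Sg = Ix^2 * p^2 / (4 * Iy * M_alpha) = (93e-9)^2 * 20900^2 / (4 * 82e-8 * 0.38) = 3.031

3.031


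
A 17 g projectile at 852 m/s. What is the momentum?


p = m*v = 0.017*852 = 14.48 kg·m/s

14.48 kg·m/s


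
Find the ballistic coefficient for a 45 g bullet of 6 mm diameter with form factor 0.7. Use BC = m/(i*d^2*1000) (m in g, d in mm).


BC = m/(i*d^2*1000) = 45/(0.7 * 6^2 * 1000) = 0.001786

0.001786


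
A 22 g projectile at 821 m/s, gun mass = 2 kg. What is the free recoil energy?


v_r = m_p*v_p/m_gun = 0.022*821/2 = 9.031 m/s, E_r = 0.5*m_gun*v_r^2 = 0.5*2*9.031^2 = 81.56 J

81.56 J


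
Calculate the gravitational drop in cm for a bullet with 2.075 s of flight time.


drop = 0.5*g*t^2 = 0.5*9.81*2.075^2 = 21.1191 m ≈ 2112 cm

2112 cm


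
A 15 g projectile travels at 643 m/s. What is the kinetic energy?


E = 0.5*m*v^2 = 0.5*0.015*643^2 = 3101 J

3101 J


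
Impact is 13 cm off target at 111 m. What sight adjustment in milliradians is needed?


1 mrad subtends 1 cm per 10 m of range, so adj = error_cm / (dist_m / 10) = 13 / (111/10) = 1.171 mrad

1.171 mrad


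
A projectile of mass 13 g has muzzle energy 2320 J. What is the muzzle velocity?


v = sqrt(2*E/m) = sqrt(2*2320/0.013) = 597.4 m/s

597.4 m/s


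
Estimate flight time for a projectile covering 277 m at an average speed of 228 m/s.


t = d/v = 277/228 = 1.215 s

1.215 s


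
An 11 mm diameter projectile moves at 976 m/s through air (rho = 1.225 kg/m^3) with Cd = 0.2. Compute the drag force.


A = pi*(d/2)^2 = pi*(11/2000)^2 = 9.50332e-05 m^2
Fd = 0.5*Cd*rho*A*v^2 = 0.5*0.2*1.225*9.50332e-05*976^2 = 11.09 N

11.09 N


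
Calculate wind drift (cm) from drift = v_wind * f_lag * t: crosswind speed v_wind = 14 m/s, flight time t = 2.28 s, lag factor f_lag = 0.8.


drift = v_wind * lag * t = 14 * 0.8 * 2.28 = 25.536 m ≈ 2554 cm

2554 cm


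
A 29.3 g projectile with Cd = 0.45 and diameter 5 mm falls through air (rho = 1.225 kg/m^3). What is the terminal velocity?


A = pi*(d/2)^2 = pi*(5/2000)^2 = 1.96350e-05 m^2
vt = sqrt(2mg/(Cd*rho*A)) = sqrt(2*0.0293*9.81/(0.45 * 1.225 * 1.96350e-05)) = 230.5 m/s

230.5 m/s


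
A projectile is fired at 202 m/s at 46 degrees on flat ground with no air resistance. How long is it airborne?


T = 2*v0*sin(theta)/g = 2*202*sin(46°)/9.81 = 29.62 s

29.62 s


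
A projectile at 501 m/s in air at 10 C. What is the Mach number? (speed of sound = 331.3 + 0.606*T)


a = 331.3 + 0.606*(10) = 337.36 m/s
M = v/a = 501/337.36 = 1.485

1.485


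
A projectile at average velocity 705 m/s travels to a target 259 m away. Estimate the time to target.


t = d/v = 259/705 = 0.3674 s

0.3674 s


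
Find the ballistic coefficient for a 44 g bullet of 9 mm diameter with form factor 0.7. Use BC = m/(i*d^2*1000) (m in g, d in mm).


BC = m/(i*d^2*1000) = 44/(0.7 * 9^2 * 1000) = 0.000776

0.000776


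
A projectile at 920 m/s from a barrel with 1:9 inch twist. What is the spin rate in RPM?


twist_m = 9*0.0254 = 0.2286 m
spin = v/twist = 920/0.2286 = 4024.497 rev/s
RPM = spin*60 = 4024.497*60 ≈ 241470 RPM

241470 RPM


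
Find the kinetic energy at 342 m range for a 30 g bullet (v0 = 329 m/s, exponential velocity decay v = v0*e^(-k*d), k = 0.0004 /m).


v = v0*exp(-k*d) = 329*exp(-0.0004*342) = 286.936 m/s
E = 0.5*m*v^2 = 0.5*0.03*286.936^2 = 1235 J

1235 J


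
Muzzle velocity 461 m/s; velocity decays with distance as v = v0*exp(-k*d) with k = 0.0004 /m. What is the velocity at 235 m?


v = v0*exp(-k*d) = 461*exp(-0.0004*235) = 419.6 m/s

419.6 m/s


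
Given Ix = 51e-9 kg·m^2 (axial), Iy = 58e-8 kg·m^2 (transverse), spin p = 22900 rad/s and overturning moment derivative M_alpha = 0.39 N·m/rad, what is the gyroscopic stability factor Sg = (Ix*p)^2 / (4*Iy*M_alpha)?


Sg = Ix^2 * p^2 / (4 * Iy * M_alpha) = (51e-9)^2 * 22900^2 / (4 * 58e-8 * 0.39) = 1.508

1.508


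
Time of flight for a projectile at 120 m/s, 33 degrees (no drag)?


T = 2*v0*sin(theta)/g = 2*120*sin(33°)/9.81 = 13.32 s

13.32 s


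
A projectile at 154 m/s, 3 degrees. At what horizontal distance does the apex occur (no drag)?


R = v0^2*sin(2*theta)/g = 154^2*sin(2*3°)/9.81 = 252.701 m
apex_dist = R/2 = 252.701/2 = 126.4 m

126.4 m


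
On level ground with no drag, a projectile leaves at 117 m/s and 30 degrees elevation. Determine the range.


R = v0^2 * sin(2*theta) / g = 117^2 * sin(2*30°) / 9.81 = 1208 m

1208 m


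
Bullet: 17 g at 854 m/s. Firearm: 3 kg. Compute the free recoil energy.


v_r = m_p*v_p/m_gun = 0.017*854/3 = 4.83933 m/s, E_r = 0.5*m_gun*v_r^2 = 0.5*3*4.83933^2 = 35.13 J

35.13 J


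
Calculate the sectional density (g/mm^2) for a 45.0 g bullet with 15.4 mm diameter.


SD = m/d^2 = 45.0/15.4^2 = 0.1897 g/mm^2

0.1897 g/mm^2


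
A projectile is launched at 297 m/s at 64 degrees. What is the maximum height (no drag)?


H = (v0*sin(theta))^2 / (2g) = (297*sin(64°))^2 / (2*9.81) = 3632 m

3632 m


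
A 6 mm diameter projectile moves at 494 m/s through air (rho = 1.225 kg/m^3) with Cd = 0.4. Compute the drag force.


A = pi*(d/2)^2 = pi*(6/2000)^2 = 2.82743e-05 m^2
Fd = 0.5*Cd*rho*A*v^2 = 0.5*0.4*1.225*2.82743e-05*494^2 = 1.69 N

1.69 N


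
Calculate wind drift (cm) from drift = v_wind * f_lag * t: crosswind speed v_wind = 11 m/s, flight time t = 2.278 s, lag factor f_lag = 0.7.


drift = v_wind * lag * t = 11 * 0.7 * 2.278 = 17.5406 m ≈ 1754 cm

1754 cm


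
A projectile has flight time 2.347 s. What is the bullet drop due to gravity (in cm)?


drop = 0.5*g*t^2 = 0.5*9.81*2.347^2 = 27.0187 m ≈ 2702 cm

2702 cm


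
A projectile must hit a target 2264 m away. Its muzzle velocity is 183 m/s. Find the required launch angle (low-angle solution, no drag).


sin(2*theta) = R*g/v0^2 = 2264*9.81/183^2 = 0.663198, theta = arcsin(0.663198)/2 = 20.77°

20.77 degrees


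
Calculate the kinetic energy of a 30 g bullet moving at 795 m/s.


E = 0.5*m*v^2 = 0.5*0.03*795^2 = 9480 J

9480 J


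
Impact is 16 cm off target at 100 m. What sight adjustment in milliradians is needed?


1 mrad subtends 1 cm per 10 m of range, so adj = error_cm / (dist_m / 10) = 16 / (100/10) = 1.6 mrad

1.6 mrad


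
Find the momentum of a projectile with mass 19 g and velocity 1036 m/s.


p = m*v = 0.019*1036 = 19.68 kg·m/s

19.68 kg·m/s


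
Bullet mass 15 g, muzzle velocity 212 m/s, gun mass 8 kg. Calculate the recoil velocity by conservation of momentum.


v_recoil = m_p * v_p / m_gun = 0.015 * 212 / 8 = 0.3975 m/s

0.3975 m/s


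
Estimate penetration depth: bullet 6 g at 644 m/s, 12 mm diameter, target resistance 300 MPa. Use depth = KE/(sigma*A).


A = pi*(d/2)^2 = pi*(12/2)^2 = 113.097 mm^2
E = 0.5*m*v^2 = 0.5*0.006*644^2 = 1244.21 J
depth = E/(sigma*A) = 1244.21 J / (300 MPa * 113.097 mm^2) = 1244.21/(300 * 113.097) m = 0.0366707 m ≈ 36.67 mm

36.67 mm


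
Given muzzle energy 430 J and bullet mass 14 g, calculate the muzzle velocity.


v = sqrt(2*E/m) = sqrt(2*430/0.014) = 247.8 m/s

247.8 m/s


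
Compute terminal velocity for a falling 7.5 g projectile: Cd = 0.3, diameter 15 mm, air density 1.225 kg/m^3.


A = pi*(d/2)^2 = pi*(15/2000)^2 = 1.76715e-04 m^2
vt = sqrt(2mg/(Cd*rho*A)) = sqrt(2*0.0075*9.81/(0.3 * 1.225 * 1.76715e-04)) = 47.6 m/s

47.6 m/s


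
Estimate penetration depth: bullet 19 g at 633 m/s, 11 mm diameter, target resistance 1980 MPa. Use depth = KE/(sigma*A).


A = pi*(d/2)^2 = pi*(11/2)^2 = 95.0332 mm^2
E = 0.5*m*v^2 = 0.5*0.019*633^2 = 3806.55 J
depth = E/(sigma*A) = 3806.55 J / (1980 MPa * 95.0332 mm^2) = 3806.55/(1980 * 95.0332) m = 0.0202298 m ≈ 20.23 mm

20.23 mm


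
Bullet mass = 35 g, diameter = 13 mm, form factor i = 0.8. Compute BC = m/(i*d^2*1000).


BC = m/(i*d^2*1000) = 35/(0.8 * 13^2 * 1000) = 0.0002589

0.0002589


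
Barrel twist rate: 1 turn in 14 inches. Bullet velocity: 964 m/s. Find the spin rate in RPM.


twist_m = 14*0.0254 = 0.3556 m
spin = v/twist = 964/0.3556 = 2710.911 rev/s
RPM = spin*60 = 2710.911*60 ≈ 162655 RPM

162655 RPM


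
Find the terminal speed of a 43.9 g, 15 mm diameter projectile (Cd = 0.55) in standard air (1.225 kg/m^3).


A = pi*(d/2)^2 = pi*(15/2000)^2 = 1.76715e-04 m^2
vt = sqrt(2mg/(Cd*rho*A)) = sqrt(2*0.0439*9.81/(0.55 * 1.225 * 1.76715e-04)) = 85.05 m/s

85.05 m/s


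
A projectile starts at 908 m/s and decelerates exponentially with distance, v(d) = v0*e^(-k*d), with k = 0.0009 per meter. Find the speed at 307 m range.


v = v0*exp(-k*d) = 908*exp(-0.0009*307) = 688.8 m/s

688.8 m/s


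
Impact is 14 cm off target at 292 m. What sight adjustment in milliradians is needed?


1 mrad subtends 1 cm per 10 m of range, so adj = error_cm / (dist_m / 10) = 14 / (292/10) = 0.4795 mrad

0.4795 mrad


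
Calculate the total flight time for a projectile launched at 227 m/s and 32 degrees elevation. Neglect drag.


T = 2*v0*sin(theta)/g = 2*227*sin(32°)/9.81 = 24.52 s

24.52 s


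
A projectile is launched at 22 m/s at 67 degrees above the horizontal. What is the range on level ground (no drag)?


R = v0^2 * sin(2*theta) / g = 22^2 * sin(2*67°) / 9.81 = 35.49 m

35.49 m


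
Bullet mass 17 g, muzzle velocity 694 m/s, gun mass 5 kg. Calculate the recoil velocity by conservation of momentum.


v_recoil = m_p * v_p / m_gun = 0.017 * 694 / 5 = 2.36 m/s

2.36 m/s


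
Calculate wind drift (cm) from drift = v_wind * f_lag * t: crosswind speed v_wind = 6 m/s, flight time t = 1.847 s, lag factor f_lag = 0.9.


drift = v_wind * lag * t = 6 * 0.9 * 1.847 = 9.9738 m ≈ 997.4 cm

997.4 cm


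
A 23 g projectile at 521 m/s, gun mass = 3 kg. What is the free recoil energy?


v_r = m_p*v_p/m_gun = 0.023*521/3 = 3.99433 m/s, E_r = 0.5*m_gun*v_r^2 = 0.5*3*3.99433^2 = 23.93 J

23.93 J


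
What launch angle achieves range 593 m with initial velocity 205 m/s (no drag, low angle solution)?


sin(2*theta) = R*g/v0^2 = 593*9.81/205^2 = 0.138425, theta = arcsin(0.138425)/2 = 3.978°

3.978 degrees


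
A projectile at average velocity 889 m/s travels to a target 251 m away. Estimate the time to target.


t = d/v = 251/889 = 0.2823 s

0.2823 s


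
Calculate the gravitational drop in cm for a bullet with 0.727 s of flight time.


drop = 0.5*g*t^2 = 0.5*9.81*0.727^2 = 2.59243 m ≈ 259.2 cm

259.2 cm


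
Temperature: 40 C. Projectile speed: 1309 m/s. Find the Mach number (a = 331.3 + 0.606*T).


a = 331.3 + 0.606*(40) = 355.54 m/s
M = v/a = 1309/355.54 = 3.682

3.682


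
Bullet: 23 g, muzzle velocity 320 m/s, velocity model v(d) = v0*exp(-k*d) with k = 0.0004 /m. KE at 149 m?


v = v0*exp(-k*d) = 320*exp(-0.0004*149) = 301.485 m/s
E = 0.5*m*v^2 = 0.5*0.023*301.485^2 = 1045 J

1045 J


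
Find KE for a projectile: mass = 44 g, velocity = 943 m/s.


E = 0.5*m*v^2 = 0.5*0.044*943^2 = 19563 J

19563 J


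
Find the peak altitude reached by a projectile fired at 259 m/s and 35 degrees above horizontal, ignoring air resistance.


H = (v0*sin(theta))^2 / (2g) = (259*sin(35°))^2 / (2*9.81) = 1125 m

1125 m


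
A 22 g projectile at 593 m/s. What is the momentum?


p = m*v = 0.022*593 = 13.05 kg·m/s

13.05 kg·m/s


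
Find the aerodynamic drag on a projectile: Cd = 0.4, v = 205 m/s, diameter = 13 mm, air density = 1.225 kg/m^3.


A = pi*(d/2)^2 = pi*(13/2000)^2 = 1.32732e-04 m^2
Fd = 0.5*Cd*rho*A*v^2 = 0.5*0.4*1.225*1.32732e-04*205^2 = 1.367 N

1.367 N


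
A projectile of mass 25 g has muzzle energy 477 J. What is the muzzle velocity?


v = sqrt(2*E/m) = sqrt(2*477/0.025) = 195.3 m/s

195.3 m/s


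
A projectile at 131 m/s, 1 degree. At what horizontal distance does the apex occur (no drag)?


R = v0^2*sin(2*theta)/g = 131^2*sin(2*1°)/9.81 = 61.051 m
apex_dist = R/2 = 61.051/2 = 30.53 m

30.53 m


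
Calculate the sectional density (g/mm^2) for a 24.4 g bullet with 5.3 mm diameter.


SD = m/d^2 = 24.4/5.3^2 = 0.8686 g/mm^2

0.8686 g/mm^2


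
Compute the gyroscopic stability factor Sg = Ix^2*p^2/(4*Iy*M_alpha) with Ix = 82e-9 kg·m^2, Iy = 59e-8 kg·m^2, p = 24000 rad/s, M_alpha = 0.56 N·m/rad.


Sg = Ix^2 * p^2 / (4 * Iy * M_alpha) = (82e-9)^2 * 24000^2 / (4 * 59e-8 * 0.56) = 2.931

2.931


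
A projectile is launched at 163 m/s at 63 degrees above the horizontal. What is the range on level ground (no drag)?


R = v0^2 * sin(2*theta) / g = 163^2 * sin(2*63°) / 9.81 = 2191 m

2191 m


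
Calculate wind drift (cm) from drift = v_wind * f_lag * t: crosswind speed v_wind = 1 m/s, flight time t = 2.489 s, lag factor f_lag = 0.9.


drift = v_wind * lag * t = 1 * 0.9 * 2.489 = 2.2401 m ≈ 224 cm

224 cm


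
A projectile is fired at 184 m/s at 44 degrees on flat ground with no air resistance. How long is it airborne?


T = 2*v0*sin(theta)/g = 2*184*sin(44°)/9.81 = 26.06 s

26.06 s


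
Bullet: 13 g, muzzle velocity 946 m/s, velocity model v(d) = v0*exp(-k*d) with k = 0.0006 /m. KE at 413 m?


v = v0*exp(-k*d) = 946*exp(-0.0006*413) = 738.368 m/s
E = 0.5*m*v^2 = 0.5*0.013*738.368^2 = 3544 J

3544 J


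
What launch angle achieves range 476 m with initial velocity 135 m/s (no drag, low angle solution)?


sin(2*theta) = R*g/v0^2 = 476*9.81/135^2 = 0.256217, theta = arcsin(0.256217)/2 = 7.423°

7.423 degrees


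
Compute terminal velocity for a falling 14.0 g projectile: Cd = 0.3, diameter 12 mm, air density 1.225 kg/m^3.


A = pi*(d/2)^2 = pi*(12/2000)^2 = 1.13097e-04 m^2
vt = sqrt(2mg/(Cd*rho*A)) = sqrt(2*0.014*9.81/(0.3 * 1.225 * 1.13097e-04)) = 81.29 m/s

81.29 m/s


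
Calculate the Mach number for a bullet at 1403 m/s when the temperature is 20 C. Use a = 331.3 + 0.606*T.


a = 331.3 + 0.606*(20) = 343.42 m/s
M = v/a = 1403/343.42 = 4.085

4.085


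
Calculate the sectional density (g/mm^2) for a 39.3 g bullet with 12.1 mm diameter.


SD = m/d^2 = 39.3/12.1^2 = 0.2684 g/mm^2

0.2684 g/mm^2


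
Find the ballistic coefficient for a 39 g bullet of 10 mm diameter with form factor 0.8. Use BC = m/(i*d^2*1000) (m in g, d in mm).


BC = m/(i*d^2*1000) = 39/(0.8 * 10^2 * 1000) = 0.0004875

0.0004875


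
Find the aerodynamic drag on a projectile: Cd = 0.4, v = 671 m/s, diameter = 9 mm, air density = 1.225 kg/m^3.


A = pi*(d/2)^2 = pi*(9/2000)^2 = 6.36173e-05 m^2
Fd = 0.5*Cd*rho*A*v^2 = 0.5*0.4*1.225*6.36173e-05*671^2 = 7.018 N

7.018 N


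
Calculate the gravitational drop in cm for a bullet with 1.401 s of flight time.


drop = 0.5*g*t^2 = 0.5*9.81*1.401^2 = 9.62754 m ≈ 962.8 cm

962.8 cm


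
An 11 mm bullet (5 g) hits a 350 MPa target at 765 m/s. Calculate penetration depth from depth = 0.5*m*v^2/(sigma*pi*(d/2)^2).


A = pi*(d/2)^2 = pi*(11/2)^2 = 95.0332 mm^2
E = 0.5*m*v^2 = 0.5*0.005*765^2 = 1463.06 J
depth = E/(sigma*A) = 1463.06 J / (350 MPa * 95.0332 mm^2) = 1463.06/(350 * 95.0332) m = 0.0439865 m ≈ 43.99 mm

43.99 mm


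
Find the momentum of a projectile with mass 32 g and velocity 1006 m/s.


p = m*v = 0.032*1006 = 32.19 kg·m/s

32.19 kg·m/s


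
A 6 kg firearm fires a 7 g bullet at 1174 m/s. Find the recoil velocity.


v_recoil = m_p * v_p / m_gun = 0.007 * 1174 / 6 = 1.37 m/s

1.37 m/s


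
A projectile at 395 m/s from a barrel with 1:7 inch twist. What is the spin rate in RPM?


twist_m = 7*0.0254 = 0.1778 m
spin = v/twist = 395/0.1778 = 2221.597 rev/s
RPM = spin*60 = 2221.597*60 ≈ 133296 RPM

133296 RPM


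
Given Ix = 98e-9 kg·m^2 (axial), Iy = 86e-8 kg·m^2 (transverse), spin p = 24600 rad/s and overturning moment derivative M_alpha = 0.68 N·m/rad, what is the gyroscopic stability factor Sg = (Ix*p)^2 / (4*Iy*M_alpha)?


Sg = Ix^2 * p^2 / (4 * Iy * M_alpha) = (98e-9)^2 * 24600^2 / (4 * 86e-8 * 0.68) = 2.485

2.485


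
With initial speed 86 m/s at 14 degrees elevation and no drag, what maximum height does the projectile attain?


H = (v0*sin(theta))^2 / (2g) = (86*sin(14°))^2 / (2*9.81) = 22.06 m

22.06 m


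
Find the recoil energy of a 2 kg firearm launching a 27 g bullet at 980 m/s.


v_r = m_p*v_p/m_gun = 0.027*980/2 = 13.23 m/s, E_r = 0.5*m_gun*v_r^2 = 0.5*2*13.23^2 = 175 J

175 J


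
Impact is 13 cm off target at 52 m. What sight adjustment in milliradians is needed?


1 mrad subtends 1 cm per 10 m of range, so adj = error_cm / (dist_m / 10) = 13 / (52/10) = 2.5 mrad

2.5 mrad


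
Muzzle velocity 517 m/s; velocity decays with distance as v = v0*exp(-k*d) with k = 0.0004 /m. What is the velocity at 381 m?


v = v0*exp(-k*d) = 517*exp(-0.0004*381) = 443.9 m/s

443.9 m/s


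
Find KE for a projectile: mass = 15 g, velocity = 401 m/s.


E = 0.5*m*v^2 = 0.5*0.015*401^2 = 1206 J

1206 J


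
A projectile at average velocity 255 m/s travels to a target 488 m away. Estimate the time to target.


t = d/v = 488/255 = 1.914 s

1.914 s


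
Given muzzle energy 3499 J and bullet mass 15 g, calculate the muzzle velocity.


v = sqrt(2*E/m) = sqrt(2*3499/0.015) = 683 m/s

683 m/s


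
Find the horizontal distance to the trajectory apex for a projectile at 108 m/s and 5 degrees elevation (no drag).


R = v0^2*sin(2*theta)/g = 108^2*sin(2*5°)/9.81 = 206.466 m
apex_dist = R/2 = 206.466/2 = 103.2 m

103.2 m


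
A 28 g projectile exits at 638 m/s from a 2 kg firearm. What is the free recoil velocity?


v_recoil = m_p * v_p / m_gun = 0.028 * 638 / 2 = 8.932 m/s

8.932 m/s


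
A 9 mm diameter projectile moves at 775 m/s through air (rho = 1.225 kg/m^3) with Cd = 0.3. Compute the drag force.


A = pi*(d/2)^2 = pi*(9/2000)^2 = 6.36173e-05 m^2
Fd = 0.5*Cd*rho*A*v^2 = 0.5*0.3*1.225*6.36173e-05*775^2 = 7.021 N

7.021 N


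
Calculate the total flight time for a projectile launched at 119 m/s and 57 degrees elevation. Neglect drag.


T = 2*v0*sin(theta)/g = 2*119*sin(57°)/9.81 = 20.35 s

20.35 s


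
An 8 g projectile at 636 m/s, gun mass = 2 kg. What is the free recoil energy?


v_r = m_p*v_p/m_gun = 0.008*636/2 = 2.544 m/s, E_r = 0.5*m_gun*v_r^2 = 0.5*2*2.544^2 = 6.472 J

6.472 J


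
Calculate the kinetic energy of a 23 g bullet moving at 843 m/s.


E = 0.5*m*v^2 = 0.5*0.023*843^2 = 8172 J

8172 J


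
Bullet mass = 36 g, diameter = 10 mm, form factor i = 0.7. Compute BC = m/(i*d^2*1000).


BC = m/(i*d^2*1000) = 36/(0.7 * 10^2 * 1000) = 0.0005143

0.0005143


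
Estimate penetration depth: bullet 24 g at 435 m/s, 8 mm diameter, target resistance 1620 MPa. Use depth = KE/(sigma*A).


A = pi*(d/2)^2 = pi*(8/2)^2 = 50.2655 mm^2
E = 0.5*m*v^2 = 0.5*0.024*435^2 = 2270.7 J
depth = E/(sigma*A) = 2270.7 J / (1620 MPa * 50.2655 mm^2) = 2270.7/(1620 * 50.2655) m = 0.0278853 m ≈ 27.89 mm

27.89 mm


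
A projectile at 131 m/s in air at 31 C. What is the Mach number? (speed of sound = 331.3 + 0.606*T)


a = 331.3 + 0.606*(31) = 350.086 m/s
M = v/a = 131/350.086 = 0.3742

0.3742


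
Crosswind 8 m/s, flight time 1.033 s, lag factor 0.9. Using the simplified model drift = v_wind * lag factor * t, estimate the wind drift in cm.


drift = v_wind * lag * t = 8 * 0.9 * 1.033 = 7.4376 m ≈ 743.8 cm

743.8 cm


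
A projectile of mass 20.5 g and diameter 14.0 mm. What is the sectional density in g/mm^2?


SD = m/d^2 = 20.5/14.0^2 = 0.1046 g/mm^2

0.1046 g/mm^2


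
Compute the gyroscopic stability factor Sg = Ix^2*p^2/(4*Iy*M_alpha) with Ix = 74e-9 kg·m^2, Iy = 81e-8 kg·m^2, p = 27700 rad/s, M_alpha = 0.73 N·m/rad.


Sg = Ix^2 * p^2 / (4 * Iy * M_alpha) = (74e-9)^2 * 27700^2 / (4 * 81e-8 * 0.73) = 1.776

1.776
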